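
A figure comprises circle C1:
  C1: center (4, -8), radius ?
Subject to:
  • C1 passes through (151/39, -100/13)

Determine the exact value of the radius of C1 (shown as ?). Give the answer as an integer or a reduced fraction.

1. [C1∋P]  r_C1² − 1/9 = 0  ⇒  r_C1 = 1/3 (r>0 drops 1)

1/3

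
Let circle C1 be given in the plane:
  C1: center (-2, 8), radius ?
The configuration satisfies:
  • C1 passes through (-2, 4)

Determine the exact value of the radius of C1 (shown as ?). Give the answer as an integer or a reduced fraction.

4

1. [C1∋P]  r_C1² − 16 = 0  ⇒  r_C1 = 4 (r>0 drops 1)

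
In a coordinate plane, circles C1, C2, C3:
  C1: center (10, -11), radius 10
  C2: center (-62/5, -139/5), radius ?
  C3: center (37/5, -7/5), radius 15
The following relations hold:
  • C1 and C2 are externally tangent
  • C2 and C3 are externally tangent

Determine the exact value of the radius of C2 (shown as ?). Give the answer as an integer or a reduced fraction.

18

1. [ext C1·C2]  r_C2² + 20r_C2 − 684 = 0  ⇒  r_C2 = 18 (r>0 drops 1)
2. [ext C2·C3]  r_C2² + 30r_C2 − 864 = 0  ⇒  r_C2 = 18 (r>0 drops 1)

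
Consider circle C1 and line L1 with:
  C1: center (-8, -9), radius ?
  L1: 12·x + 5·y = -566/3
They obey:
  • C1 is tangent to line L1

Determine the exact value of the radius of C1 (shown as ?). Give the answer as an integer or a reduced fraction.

1. [C1‖L1]  r_C1² − 121/9 = 0  ⇒  r_C1 = 11/3 (r>0 drops 1)

11/3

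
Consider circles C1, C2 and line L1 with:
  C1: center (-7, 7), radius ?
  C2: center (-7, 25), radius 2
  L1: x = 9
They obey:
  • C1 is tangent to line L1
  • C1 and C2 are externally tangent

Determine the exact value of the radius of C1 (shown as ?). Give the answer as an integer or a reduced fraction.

1. [C1‖L1]  r_C1² − 256 = 0  ⇒  r_C1 = 16 (r>0 drops 1)
2. [ext C1·C2]  r_C1² + 4r_C1 − 320 = 0  ⇒  r_C1 = 16 (r>0 drops 1)

16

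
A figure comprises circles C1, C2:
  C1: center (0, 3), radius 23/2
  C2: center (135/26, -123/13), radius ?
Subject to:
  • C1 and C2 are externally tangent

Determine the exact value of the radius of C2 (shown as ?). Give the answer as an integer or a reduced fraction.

2

1. [ext C1·C2]  r_C2² + 23r_C2 − 50 = 0  ⇒  r_C2 = 2 (r>0 drops 1)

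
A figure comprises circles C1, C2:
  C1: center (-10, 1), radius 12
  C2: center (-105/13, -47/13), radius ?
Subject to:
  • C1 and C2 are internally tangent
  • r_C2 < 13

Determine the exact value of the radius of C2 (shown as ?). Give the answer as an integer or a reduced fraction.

7

1. [int C1,C2]  r_C2² − 24r_C2 + 119 = 0  ⇒  r_C2 = 7 or 17
2. given r_C2 < 13: keep 7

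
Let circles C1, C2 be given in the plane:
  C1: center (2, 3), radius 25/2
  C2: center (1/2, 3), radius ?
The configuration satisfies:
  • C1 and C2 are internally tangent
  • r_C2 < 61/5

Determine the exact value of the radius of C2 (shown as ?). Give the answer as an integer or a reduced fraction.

1. [int C1,C2]  r_C2² − 25r_C2 + 154 = 0  ⇒  r_C2 = 11 or 14
2. given r_C2 < 61/5: keep 11

11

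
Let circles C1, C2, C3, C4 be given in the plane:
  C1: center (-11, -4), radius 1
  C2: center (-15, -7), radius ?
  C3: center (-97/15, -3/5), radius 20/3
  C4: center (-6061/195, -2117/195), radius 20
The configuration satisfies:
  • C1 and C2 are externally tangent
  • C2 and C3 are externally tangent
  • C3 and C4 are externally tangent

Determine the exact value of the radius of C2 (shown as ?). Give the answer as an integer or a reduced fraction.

1. [ext C1·C2]  r_C2² + 2r_C2 − 24 = 0  ⇒  r_C2 = 4 (r>0 drops 1)
2. [ext C2·C3]  r_C2² + (40/3)r_C2 − 208/3 = 0  ⇒  r_C2 = 4 (r>0 drops 1)

4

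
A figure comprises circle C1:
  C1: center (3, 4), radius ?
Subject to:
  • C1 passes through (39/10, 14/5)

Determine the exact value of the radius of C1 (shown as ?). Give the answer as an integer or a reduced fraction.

1. [C1∋P]  r_C1² − 9/4 = 0  ⇒  r_C1 = 3/2 (r>0 drops 1)

3/2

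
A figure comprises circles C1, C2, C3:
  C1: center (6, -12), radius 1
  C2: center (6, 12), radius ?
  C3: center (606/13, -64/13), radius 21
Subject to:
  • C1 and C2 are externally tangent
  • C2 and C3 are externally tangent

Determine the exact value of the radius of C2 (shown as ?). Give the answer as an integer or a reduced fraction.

1. [ext C1·C2]  r_C2² + 2r_C2 − 575 = 0  ⇒  r_C2 = 23 (r>0 drops 1)
2. [ext C2·C3]  r_C2² + 42r_C2 − 1495 = 0  ⇒  r_C2 = 23 (r>0 drops 1)

23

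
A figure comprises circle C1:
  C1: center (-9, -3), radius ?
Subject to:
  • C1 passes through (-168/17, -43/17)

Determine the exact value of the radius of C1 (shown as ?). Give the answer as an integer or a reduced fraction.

1

1. [C1∋P]  r_C1² − 1 = 0  ⇒  r_C1 = 1 (r>0 drops 1)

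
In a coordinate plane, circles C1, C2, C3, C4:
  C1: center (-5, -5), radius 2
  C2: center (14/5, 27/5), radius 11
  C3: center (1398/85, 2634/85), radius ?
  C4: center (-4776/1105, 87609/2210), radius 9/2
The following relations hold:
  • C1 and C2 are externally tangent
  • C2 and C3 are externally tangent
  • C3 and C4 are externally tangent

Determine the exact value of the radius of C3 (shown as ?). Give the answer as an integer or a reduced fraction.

1. [ext C2·C3]  r_C3² + 22r_C3 − 720 = 0  ⇒  r_C3 = 18 (r>0 drops 1)
2. [ext C3·C4]  r_C3² + 9r_C3 − 486 = 0  ⇒  r_C3 = 18 (r>0 drops 1)

18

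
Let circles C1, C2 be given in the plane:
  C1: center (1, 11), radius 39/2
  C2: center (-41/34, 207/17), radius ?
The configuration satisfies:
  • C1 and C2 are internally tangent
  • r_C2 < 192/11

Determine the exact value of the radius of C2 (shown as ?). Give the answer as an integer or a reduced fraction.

1. [int C1,C2]  r_C2² − 39r_C2 + 374 = 0  ⇒  r_C2 = 17 or 22
2. given r_C2 < 192/11: keep 17

17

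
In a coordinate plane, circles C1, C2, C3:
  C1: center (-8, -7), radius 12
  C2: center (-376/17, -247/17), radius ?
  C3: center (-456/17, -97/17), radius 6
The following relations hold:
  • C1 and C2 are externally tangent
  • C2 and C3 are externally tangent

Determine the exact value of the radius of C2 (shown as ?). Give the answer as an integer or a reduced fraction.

1. [ext C1·C2]  r_C2² + 24r_C2 − 112 = 0  ⇒  r_C2 = 4 (r>0 drops 1)
2. [ext C2·C3]  r_C2² + 12r_C2 − 64 = 0  ⇒  r_C2 = 4 (r>0 drops 1)

4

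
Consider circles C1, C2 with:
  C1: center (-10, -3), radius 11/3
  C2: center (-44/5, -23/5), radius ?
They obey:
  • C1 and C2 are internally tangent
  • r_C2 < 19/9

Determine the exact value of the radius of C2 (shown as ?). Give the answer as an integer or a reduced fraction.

1. [int C1,C2]  r_C2² − (22/3)r_C2 + 85/9 = 0  ⇒  r_C2 = 5/3 or 17/3
2. given r_C2 < 19/9: keep 5/3

5/3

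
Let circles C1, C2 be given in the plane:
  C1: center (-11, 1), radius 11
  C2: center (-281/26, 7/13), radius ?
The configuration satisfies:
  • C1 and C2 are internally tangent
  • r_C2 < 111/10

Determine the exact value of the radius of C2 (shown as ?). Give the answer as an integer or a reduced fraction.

1. [int C1,C2]  r_C2² − 22r_C2 + 483/4 = 0  ⇒  r_C2 = 21/2 or 23/2
2. given r_C2 < 111/10: keep 21/2

21/2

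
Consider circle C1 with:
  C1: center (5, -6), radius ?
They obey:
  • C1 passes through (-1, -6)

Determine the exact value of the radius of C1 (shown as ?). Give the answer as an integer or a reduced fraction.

1. [C1∋P]  r_C1² − 36 = 0  ⇒  r_C1 = 6 (r>0 drops 1)

6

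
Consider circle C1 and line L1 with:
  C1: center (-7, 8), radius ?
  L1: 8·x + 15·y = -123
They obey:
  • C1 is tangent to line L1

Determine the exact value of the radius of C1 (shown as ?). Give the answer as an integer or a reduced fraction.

11

1. [C1‖L1]  r_C1² − 121 = 0  ⇒  r_C1 = 11 (r>0 drops 1)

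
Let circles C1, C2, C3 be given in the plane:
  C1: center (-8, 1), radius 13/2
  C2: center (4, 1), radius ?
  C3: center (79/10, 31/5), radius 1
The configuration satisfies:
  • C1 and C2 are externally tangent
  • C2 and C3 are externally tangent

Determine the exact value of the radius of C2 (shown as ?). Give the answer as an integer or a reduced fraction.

11/2

1. [ext C1·C2]  r_C2² + 13r_C2 − 407/4 = 0  ⇒  r_C2 = 11/2 (r>0 drops 1)
2. [ext C2·C3]  r_C2² + 2r_C2 − 165/4 = 0  ⇒  r_C2 = 11/2 (r>0 drops 1)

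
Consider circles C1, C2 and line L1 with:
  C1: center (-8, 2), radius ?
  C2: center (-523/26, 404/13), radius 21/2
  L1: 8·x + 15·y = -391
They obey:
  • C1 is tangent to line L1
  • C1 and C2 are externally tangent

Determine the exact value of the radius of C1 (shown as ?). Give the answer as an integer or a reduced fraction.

1. [C1‖L1]  r_C1² − 441 = 0  ⇒  r_C1 = 21 (r>0 drops 1)
2. [ext C1·C2]  r_C1² + 21r_C1 − 882 = 0  ⇒  r_C1 = 21 (r>0 drops 1)

21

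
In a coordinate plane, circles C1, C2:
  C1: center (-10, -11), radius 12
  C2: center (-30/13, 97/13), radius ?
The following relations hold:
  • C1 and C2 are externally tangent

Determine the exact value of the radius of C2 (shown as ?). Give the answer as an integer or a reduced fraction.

1. [ext C1·C2]  r_C2² + 24r_C2 − 256 = 0  ⇒  r_C2 = 8 (r>0 drops 1)

8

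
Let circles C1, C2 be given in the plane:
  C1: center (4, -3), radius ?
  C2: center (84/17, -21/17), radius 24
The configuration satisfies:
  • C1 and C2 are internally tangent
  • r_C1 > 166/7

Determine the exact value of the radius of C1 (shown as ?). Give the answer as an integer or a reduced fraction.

1. [int C1,C2]  r_C1² − 48r_C1 + 572 = 0  ⇒  r_C1 = 22 or 26
2. given r_C1 > 166/7: keep 26

26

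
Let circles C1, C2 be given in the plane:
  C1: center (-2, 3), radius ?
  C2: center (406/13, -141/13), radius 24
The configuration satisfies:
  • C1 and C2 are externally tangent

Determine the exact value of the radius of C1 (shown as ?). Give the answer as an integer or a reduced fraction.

12

1. [ext C1·C2]  r_C1² + 48r_C1 − 720 = 0  ⇒  r_C1 = 12 (r>0 drops 1)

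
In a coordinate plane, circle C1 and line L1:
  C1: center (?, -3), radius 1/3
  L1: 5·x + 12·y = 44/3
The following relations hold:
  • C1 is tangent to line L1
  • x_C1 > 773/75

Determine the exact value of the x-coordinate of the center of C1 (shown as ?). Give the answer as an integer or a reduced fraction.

1. [C1‖L1]  x_C1² − (304/15)x_C1 + 1529/15 = 0  ⇒  x_C1 = 139/15 or 11
2. given x_C1 > 773/75: keep 11

11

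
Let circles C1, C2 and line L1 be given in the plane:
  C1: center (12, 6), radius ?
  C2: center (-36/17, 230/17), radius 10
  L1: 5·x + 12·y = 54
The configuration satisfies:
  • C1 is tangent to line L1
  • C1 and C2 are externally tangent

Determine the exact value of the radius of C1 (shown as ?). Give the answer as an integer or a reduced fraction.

1. [C1‖L1]  r_C1² − 36 = 0  ⇒  r_C1 = 6 (r>0 drops 1)
2. [ext C1·C2]  r_C1² + 20r_C1 − 156 = 0  ⇒  r_C1 = 6 (r>0 drops 1)

6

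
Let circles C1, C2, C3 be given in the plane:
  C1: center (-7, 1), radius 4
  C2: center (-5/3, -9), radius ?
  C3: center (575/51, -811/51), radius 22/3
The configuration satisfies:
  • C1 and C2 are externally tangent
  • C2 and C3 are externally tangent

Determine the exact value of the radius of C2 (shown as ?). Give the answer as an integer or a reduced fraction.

1. [ext C1·C2]  r_C2² + 8r_C2 − 1012/9 = 0  ⇒  r_C2 = 22/3 (r>0 drops 1)
2. [ext C2·C3]  r_C2² + (44/3)r_C2 − 484/3 = 0  ⇒  r_C2 = 22/3 (r>0 drops 1)

22/3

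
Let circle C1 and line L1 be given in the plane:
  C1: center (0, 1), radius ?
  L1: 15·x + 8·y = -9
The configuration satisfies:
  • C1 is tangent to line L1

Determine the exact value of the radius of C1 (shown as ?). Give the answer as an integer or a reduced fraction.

1

1. [C1‖L1]  r_C1² − 1 = 0  ⇒  r_C1 = 1 (r>0 drops 1)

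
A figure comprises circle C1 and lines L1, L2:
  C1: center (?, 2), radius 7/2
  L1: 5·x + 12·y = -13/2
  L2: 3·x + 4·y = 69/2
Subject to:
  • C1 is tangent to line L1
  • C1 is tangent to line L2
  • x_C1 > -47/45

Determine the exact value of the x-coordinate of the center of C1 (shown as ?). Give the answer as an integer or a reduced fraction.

3

1. [C1‖L1]  x_C1² + (61/5)x_C1 − 228/5 = 0  ⇒  x_C1 = -76/5 or 3
2. [C1‖L2]  x_C1² − (53/3)x_C1 + 44 = 0  ⇒  x_C1 = 3 or 44/3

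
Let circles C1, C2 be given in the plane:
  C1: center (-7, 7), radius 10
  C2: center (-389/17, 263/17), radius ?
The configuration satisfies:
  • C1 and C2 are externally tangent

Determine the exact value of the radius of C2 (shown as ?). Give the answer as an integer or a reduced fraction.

8

1. [ext C1·C2]  r_C2² + 20r_C2 − 224 = 0  ⇒  r_C2 = 8 (r>0 drops 1)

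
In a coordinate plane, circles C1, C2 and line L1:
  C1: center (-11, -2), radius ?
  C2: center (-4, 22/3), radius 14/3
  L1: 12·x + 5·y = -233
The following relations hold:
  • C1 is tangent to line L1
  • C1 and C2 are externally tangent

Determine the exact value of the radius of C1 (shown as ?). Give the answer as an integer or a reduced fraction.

7

1. [C1‖L1]  r_C1² − 49 = 0  ⇒  r_C1 = 7 (r>0 drops 1)
2. [ext C1·C2]  r_C1² + (28/3)r_C1 − 343/3 = 0  ⇒  r_C1 = 7 (r>0 drops 1)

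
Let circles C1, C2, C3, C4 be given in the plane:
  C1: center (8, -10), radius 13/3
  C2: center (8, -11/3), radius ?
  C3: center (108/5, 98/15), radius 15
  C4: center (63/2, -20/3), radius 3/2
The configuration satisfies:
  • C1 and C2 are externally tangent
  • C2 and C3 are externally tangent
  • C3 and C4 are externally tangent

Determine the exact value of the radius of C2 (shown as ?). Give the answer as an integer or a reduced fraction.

1. [ext C1·C2]  r_C2² + (26/3)r_C2 − 64/3 = 0  ⇒  r_C2 = 2 (r>0 drops 1)
2. [ext C2·C3]  r_C2² + 30r_C2 − 64 = 0  ⇒  r_C2 = 2 (r>0 drops 1)

2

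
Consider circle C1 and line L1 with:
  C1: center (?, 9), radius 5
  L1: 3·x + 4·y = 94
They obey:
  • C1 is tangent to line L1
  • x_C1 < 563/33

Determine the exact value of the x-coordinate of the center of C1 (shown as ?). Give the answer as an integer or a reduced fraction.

11

1. [C1‖L1]  x_C1² − (116/3)x_C1 + 913/3 = 0  ⇒  x_C1 = 11 or 83/3
2. given x_C1 < 563/33: keep 11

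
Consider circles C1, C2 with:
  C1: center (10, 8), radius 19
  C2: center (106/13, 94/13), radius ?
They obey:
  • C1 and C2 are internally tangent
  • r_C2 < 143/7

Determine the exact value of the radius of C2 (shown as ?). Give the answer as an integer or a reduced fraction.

17

1. [int C1,C2]  r_C2² − 38r_C2 + 357 = 0  ⇒  r_C2 = 17 or 21
2. given r_C2 < 143/7: keep 17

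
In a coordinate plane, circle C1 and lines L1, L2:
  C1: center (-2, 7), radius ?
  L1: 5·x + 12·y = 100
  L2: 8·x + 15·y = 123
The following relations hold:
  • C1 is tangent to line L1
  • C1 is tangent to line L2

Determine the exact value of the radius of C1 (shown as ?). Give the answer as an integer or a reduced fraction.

2

1. [C1‖L1]  r_C1² − 4 = 0  ⇒  r_C1 = 2 (r>0 drops 1)
2. [C1‖L2]  r_C1² − 4 = 0  ⇒  r_C1 = 2 (r>0 drops 1)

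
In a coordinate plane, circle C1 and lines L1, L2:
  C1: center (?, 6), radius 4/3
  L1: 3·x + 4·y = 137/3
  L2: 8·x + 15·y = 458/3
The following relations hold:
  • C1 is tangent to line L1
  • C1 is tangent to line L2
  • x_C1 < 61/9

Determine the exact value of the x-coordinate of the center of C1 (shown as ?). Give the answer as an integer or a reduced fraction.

1. [C1‖L1]  x_C1² − (130/9)x_C1 + 425/9 = 0  ⇒  x_C1 = 5 or 85/9
2. [C1‖L2]  x_C1² − (47/3)x_C1 + 160/3 = 0  ⇒  x_C1 = 5 or 32/3

5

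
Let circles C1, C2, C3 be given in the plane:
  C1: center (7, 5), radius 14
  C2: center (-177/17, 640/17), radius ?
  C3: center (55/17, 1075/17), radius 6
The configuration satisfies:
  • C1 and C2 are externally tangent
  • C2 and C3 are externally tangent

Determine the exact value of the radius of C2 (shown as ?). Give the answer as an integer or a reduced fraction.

23

1. [ext C1·C2]  r_C2² + 28r_C2 − 1173 = 0  ⇒  r_C2 = 23 (r>0 drops 1)
2. [ext C2·C3]  r_C2² + 12r_C2 − 805 = 0  ⇒  r_C2 = 23 (r>0 drops 1)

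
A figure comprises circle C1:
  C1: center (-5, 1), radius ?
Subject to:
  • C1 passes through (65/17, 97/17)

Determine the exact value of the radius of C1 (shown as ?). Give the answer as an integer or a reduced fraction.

1. [C1∋P]  r_C1² − 100 = 0  ⇒  r_C1 = 10 (r>0 drops 1)

10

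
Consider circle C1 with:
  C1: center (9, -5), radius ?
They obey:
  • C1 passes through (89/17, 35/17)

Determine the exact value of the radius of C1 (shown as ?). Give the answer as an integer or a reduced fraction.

8

1. [C1∋P]  r_C1² − 64 = 0  ⇒  r_C1 = 8 (r>0 drops 1)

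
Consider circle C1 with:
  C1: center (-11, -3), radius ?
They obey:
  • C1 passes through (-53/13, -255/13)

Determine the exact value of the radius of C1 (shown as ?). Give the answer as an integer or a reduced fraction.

1. [C1∋P]  r_C1² − 324 = 0  ⇒  r_C1 = 18 (r>0 drops 1)

18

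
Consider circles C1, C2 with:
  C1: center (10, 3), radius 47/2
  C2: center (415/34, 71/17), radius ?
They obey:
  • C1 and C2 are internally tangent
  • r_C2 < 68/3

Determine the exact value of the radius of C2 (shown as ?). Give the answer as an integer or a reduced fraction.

21

1. [int C1,C2]  r_C2² − 47r_C2 + 546 = 0  ⇒  r_C2 = 21 or 26
2. given r_C2 < 68/3: keep 21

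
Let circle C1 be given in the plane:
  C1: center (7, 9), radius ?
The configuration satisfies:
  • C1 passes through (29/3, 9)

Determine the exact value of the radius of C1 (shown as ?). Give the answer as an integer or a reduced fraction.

1. [C1∋P]  r_C1² − 64/9 = 0  ⇒  r_C1 = 8/3 (r>0 drops 1)

8/3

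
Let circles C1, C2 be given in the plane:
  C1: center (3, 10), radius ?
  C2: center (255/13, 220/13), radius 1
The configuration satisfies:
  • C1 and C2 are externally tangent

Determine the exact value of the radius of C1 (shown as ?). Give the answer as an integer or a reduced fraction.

1. [ext C1·C2]  r_C1² + 2r_C1 − 323 = 0  ⇒  r_C1 = 17 (r>0 drops 1)

17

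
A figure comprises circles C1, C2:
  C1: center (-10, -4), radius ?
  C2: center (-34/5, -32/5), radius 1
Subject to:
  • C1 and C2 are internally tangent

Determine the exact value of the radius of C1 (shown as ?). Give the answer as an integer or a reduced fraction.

1. [int C1,C2]  r_C1² − 2r_C1 − 15 = 0  ⇒  r_C1 = 5 (r>0 drops 1)

5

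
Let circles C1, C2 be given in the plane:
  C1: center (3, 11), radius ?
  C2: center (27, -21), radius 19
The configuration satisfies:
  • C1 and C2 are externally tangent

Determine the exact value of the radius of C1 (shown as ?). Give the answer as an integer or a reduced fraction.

1. [ext C1·C2]  r_C1² + 38r_C1 − 1239 = 0  ⇒  r_C1 = 21 (r>0 drops 1)

21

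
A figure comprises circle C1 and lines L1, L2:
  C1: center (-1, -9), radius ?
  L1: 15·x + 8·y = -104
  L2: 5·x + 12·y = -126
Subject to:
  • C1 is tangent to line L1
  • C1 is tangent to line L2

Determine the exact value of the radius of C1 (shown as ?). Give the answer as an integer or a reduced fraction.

1

1. [C1‖L1]  r_C1² − 1 = 0  ⇒  r_C1 = 1 (r>0 drops 1)
2. [C1‖L2]  r_C1² − 1 = 0  ⇒  r_C1 = 1 (r>0 drops 1)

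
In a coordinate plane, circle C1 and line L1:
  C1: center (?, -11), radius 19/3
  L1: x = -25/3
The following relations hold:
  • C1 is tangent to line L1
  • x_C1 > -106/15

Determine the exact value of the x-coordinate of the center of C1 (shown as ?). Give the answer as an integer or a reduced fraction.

1. [C1‖L1]  x_C1² + (50/3)x_C1 + 88/3 = 0  ⇒  x_C1 = -44/3 or -2
2. given x_C1 > -106/15: keep -2

-2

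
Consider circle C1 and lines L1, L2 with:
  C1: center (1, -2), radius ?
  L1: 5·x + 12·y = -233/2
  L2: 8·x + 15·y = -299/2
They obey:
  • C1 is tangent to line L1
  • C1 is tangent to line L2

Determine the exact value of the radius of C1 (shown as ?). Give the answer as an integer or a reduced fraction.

1. [C1‖L1]  r_C1² − 225/4 = 0  ⇒  r_C1 = 15/2 (r>0 drops 1)
2. [C1‖L2]  r_C1² − 225/4 = 0  ⇒  r_C1 = 15/2 (r>0 drops 1)

15/2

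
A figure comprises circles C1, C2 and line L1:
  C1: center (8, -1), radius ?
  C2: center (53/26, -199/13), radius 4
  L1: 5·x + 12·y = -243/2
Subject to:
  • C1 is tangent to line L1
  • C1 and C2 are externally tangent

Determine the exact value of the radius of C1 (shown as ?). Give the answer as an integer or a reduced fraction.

23/2

1. [C1‖L1]  r_C1² − 529/4 = 0  ⇒  r_C1 = 23/2 (r>0 drops 1)
2. [ext C1·C2]  r_C1² + 8r_C1 − 897/4 = 0  ⇒  r_C1 = 23/2 (r>0 drops 1)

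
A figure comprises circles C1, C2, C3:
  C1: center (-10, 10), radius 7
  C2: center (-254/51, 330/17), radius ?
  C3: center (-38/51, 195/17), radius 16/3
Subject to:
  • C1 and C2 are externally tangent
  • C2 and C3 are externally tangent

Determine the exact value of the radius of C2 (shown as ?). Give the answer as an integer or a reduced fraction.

11/3

1. [ext C1·C2]  r_C2² + 14r_C2 − 583/9 = 0  ⇒  r_C2 = 11/3 (r>0 drops 1)
2. [ext C2·C3]  r_C2² + (32/3)r_C2 − 473/9 = 0  ⇒  r_C2 = 11/3 (r>0 drops 1)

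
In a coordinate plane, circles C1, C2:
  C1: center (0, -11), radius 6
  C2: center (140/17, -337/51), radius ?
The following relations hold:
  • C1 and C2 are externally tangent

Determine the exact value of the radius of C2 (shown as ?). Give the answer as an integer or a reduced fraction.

10/3

1. [ext C1·C2]  r_C2² + 12r_C2 − 460/9 = 0  ⇒  r_C2 = 10/3 (r>0 drops 1)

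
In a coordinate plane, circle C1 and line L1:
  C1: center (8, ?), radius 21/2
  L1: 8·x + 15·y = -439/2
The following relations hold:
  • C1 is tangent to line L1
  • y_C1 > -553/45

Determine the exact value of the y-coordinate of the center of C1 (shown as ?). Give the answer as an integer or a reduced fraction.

1. [C1‖L1]  y_C1² + (189/5)y_C1 + 1078/5 = 0  ⇒  y_C1 = -154/5 or -7
2. given y_C1 > -553/45: keep -7

-7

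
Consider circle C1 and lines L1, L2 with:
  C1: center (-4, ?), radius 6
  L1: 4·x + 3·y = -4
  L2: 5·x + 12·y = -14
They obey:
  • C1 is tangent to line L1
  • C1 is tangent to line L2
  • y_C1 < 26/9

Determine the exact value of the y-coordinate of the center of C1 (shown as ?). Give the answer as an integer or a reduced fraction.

1. [C1‖L1]  y_C1² − 8y_C1 − 84 = 0  ⇒  y_C1 = -6 or 14
2. [C1‖L2]  y_C1² − 1y_C1 − 42 = 0  ⇒  y_C1 = -6 or 7

-6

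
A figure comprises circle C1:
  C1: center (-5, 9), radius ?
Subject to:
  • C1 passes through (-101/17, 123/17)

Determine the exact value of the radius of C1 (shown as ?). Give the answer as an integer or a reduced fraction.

2

1. [C1∋P]  r_C1² − 4 = 0  ⇒  r_C1 = 2 (r>0 drops 1)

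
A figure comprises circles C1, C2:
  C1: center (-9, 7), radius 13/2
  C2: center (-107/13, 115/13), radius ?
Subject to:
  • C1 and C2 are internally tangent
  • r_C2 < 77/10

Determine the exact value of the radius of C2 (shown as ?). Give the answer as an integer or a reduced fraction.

1. [int C1,C2]  r_C2² − 13r_C2 + 153/4 = 0  ⇒  r_C2 = 9/2 or 17/2
2. given r_C2 < 77/10: keep 9/2

9/2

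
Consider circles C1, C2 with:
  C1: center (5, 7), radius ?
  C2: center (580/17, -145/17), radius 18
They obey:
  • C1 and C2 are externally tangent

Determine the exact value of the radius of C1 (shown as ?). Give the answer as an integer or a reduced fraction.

1. [ext C1·C2]  r_C1² + 36r_C1 − 765 = 0  ⇒  r_C1 = 15 (r>0 drops 1)

15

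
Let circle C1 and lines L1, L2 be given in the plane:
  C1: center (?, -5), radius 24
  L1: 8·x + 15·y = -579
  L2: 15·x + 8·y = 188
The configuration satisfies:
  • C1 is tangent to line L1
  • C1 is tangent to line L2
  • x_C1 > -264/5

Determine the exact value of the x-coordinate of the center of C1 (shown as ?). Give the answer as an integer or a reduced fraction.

-12

1. [C1‖L1]  x_C1² + 126x_C1 + 1368 = 0  ⇒  x_C1 = -114 or -12
2. [C1‖L2]  x_C1² − (152/5)x_C1 − 2544/5 = 0  ⇒  x_C1 = -12 or 212/5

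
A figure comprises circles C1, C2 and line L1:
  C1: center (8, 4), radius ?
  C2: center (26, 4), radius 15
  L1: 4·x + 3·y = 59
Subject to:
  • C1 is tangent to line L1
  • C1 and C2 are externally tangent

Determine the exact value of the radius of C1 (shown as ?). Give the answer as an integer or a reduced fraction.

3

1. [C1‖L1]  r_C1² − 9 = 0  ⇒  r_C1 = 3 (r>0 drops 1)
2. [ext C1·C2]  r_C1² + 30r_C1 − 99 = 0  ⇒  r_C1 = 3 (r>0 drops 1)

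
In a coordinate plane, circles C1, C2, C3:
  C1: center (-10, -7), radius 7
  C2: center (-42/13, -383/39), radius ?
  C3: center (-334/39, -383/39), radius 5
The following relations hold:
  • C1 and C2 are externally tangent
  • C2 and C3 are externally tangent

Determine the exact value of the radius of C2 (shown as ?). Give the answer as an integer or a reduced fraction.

1/3

1. [ext C1·C2]  r_C2² + 14r_C2 − 43/9 = 0  ⇒  r_C2 = 1/3 (r>0 drops 1)
2. [ext C2·C3]  r_C2² + 10r_C2 − 31/9 = 0  ⇒  r_C2 = 1/3 (r>0 drops 1)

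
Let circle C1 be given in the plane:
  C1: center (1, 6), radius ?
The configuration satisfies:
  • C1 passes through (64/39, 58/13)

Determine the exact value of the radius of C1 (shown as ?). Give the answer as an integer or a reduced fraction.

1. [C1∋P]  r_C1² − 25/9 = 0  ⇒  r_C1 = 5/3 (r>0 drops 1)

5/3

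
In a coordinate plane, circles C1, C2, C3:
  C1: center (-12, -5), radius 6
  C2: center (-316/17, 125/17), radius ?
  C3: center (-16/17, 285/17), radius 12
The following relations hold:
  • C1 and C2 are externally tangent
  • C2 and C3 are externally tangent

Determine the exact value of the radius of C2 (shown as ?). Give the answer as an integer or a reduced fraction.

1. [ext C1·C2]  r_C2² + 12r_C2 − 160 = 0  ⇒  r_C2 = 8 (r>0 drops 1)
2. [ext C2·C3]  r_C2² + 24r_C2 − 256 = 0  ⇒  r_C2 = 8 (r>0 drops 1)

8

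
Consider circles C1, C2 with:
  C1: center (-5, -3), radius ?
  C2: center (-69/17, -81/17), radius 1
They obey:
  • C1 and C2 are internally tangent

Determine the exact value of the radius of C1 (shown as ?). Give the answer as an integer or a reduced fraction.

1. [int C1,C2]  r_C1² − 2r_C1 − 3 = 0  ⇒  r_C1 = 3 (r>0 drops 1)

3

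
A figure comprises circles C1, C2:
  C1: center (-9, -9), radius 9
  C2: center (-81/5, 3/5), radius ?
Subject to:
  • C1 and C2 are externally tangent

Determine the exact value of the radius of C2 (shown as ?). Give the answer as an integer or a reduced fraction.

3

1. [ext C1·C2]  r_C2² + 18r_C2 − 63 = 0  ⇒  r_C2 = 3 (r>0 drops 1)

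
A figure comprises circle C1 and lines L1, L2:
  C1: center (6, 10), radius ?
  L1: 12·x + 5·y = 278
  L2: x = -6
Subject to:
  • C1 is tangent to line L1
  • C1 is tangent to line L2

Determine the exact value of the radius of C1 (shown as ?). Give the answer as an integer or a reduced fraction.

1. [C1‖L1]  r_C1² − 144 = 0  ⇒  r_C1 = 12 (r>0 drops 1)
2. [C1‖L2]  r_C1² − 144 = 0  ⇒  r_C1 = 12 (r>0 drops 1)

12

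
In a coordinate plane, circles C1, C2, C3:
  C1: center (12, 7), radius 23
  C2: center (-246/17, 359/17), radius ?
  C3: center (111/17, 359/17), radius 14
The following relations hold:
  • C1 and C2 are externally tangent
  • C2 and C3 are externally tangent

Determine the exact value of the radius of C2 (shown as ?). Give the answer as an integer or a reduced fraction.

1. [ext C1·C2]  r_C2² + 46r_C2 − 371 = 0  ⇒  r_C2 = 7 (r>0 drops 1)
2. [ext C2·C3]  r_C2² + 28r_C2 − 245 = 0  ⇒  r_C2 = 7 (r>0 drops 1)

7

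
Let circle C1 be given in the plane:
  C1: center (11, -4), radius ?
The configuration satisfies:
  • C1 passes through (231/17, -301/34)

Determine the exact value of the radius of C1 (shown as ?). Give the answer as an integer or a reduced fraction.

1. [C1∋P]  r_C1² − 121/4 = 0  ⇒  r_C1 = 11/2 (r>0 drops 1)

11/2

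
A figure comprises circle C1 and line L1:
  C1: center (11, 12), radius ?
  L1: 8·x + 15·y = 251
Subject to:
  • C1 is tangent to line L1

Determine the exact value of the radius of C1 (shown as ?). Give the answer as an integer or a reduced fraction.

1

1. [C1‖L1]  r_C1² − 1 = 0  ⇒  r_C1 = 1 (r>0 drops 1)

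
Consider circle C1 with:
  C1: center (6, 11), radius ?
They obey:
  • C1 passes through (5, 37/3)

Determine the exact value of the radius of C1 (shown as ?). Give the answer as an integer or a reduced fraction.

1. [C1∋P]  r_C1² − 25/9 = 0  ⇒  r_C1 = 5/3 (r>0 drops 1)

5/3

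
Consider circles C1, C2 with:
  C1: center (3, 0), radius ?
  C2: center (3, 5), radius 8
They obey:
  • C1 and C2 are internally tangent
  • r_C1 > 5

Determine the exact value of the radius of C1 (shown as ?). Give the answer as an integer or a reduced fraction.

1. [int C1,C2]  r_C1² − 16r_C1 + 39 = 0  ⇒  r_C1 = 3 or 13
2. given r_C1 > 5: keep 13

13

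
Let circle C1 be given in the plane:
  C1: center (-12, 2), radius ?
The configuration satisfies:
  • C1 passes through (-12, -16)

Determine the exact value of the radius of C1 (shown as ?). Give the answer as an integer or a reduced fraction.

18

1. [C1∋P]  r_C1² − 324 = 0  ⇒  r_C1 = 18 (r>0 drops 1)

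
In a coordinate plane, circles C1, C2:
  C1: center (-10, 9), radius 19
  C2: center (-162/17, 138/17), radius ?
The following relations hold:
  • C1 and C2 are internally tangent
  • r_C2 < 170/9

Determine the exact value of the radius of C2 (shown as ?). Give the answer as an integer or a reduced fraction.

1. [int C1,C2]  r_C2² − 38r_C2 + 360 = 0  ⇒  r_C2 = 18 or 20
2. given r_C2 < 170/9: keep 18

18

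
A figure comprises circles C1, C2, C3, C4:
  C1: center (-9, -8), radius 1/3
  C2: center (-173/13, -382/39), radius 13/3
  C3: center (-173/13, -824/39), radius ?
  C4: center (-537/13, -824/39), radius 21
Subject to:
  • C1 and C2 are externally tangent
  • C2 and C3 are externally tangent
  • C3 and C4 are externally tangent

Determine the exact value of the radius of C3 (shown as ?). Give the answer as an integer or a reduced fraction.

7

1. [ext C2·C3]  r_C3² + (26/3)r_C3 − 329/3 = 0  ⇒  r_C3 = 7 (r>0 drops 1)
2. [ext C3·C4]  r_C3² + 42r_C3 − 343 = 0  ⇒  r_C3 = 7 (r>0 drops 1)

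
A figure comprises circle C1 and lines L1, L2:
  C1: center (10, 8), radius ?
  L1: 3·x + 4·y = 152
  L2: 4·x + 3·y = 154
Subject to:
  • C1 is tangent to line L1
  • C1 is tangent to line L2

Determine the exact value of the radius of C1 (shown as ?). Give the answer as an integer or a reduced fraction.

18

1. [C1‖L1]  r_C1² − 324 = 0  ⇒  r_C1 = 18 (r>0 drops 1)
2. [C1‖L2]  r_C1² − 324 = 0  ⇒  r_C1 = 18 (r>0 drops 1)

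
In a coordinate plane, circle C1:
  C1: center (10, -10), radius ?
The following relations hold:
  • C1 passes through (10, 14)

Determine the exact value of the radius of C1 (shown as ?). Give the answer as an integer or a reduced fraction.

24

1. [C1∋P]  r_C1² − 576 = 0  ⇒  r_C1 = 24 (r>0 drops 1)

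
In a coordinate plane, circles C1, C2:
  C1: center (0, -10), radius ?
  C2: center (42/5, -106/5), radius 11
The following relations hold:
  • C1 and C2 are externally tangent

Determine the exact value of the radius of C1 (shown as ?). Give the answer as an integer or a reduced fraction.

1. [ext C1·C2]  r_C1² + 22r_C1 − 75 = 0  ⇒  r_C1 = 3 (r>0 drops 1)

3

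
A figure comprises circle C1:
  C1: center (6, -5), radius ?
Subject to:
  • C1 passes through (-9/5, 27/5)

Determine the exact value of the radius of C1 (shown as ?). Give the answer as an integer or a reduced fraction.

1. [C1∋P]  r_C1² − 169 = 0  ⇒  r_C1 = 13 (r>0 drops 1)

13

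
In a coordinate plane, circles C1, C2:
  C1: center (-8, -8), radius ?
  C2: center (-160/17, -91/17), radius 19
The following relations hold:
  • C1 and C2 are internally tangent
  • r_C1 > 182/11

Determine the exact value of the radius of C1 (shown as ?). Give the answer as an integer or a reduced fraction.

22

1. [int C1,C2]  r_C1² − 38r_C1 + 352 = 0  ⇒  r_C1 = 16 or 22
2. given r_C1 > 182/11: keep 22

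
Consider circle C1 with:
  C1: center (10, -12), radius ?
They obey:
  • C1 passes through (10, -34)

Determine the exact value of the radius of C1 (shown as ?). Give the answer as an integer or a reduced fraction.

22

1. [C1∋P]  r_C1² − 484 = 0  ⇒  r_C1 = 22 (r>0 drops 1)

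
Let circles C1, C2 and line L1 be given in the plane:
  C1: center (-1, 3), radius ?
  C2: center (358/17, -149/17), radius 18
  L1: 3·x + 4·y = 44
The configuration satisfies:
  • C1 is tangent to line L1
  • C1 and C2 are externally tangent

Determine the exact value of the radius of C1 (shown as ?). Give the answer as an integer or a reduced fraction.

1. [C1‖L1]  r_C1² − 49 = 0  ⇒  r_C1 = 7 (r>0 drops 1)
2. [ext C1·C2]  r_C1² + 36r_C1 − 301 = 0  ⇒  r_C1 = 7 (r>0 drops 1)

7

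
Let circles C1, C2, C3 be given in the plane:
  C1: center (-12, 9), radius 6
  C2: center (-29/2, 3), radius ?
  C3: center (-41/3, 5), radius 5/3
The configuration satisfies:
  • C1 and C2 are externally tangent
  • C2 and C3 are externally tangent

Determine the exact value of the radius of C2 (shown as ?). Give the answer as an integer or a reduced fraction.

1/2

1. [ext C1·C2]  r_C2² + 12r_C2 − 25/4 = 0  ⇒  r_C2 = 1/2 (r>0 drops 1)
2. [ext C2·C3]  r_C2² + (10/3)r_C2 − 23/12 = 0  ⇒  r_C2 = 1/2 (r>0 drops 1)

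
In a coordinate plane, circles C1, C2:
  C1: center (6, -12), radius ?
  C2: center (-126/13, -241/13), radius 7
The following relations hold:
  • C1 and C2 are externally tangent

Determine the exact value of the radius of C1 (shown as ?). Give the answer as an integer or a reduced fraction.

1. [ext C1·C2]  r_C1² + 14r_C1 − 240 = 0  ⇒  r_C1 = 10 (r>0 drops 1)

10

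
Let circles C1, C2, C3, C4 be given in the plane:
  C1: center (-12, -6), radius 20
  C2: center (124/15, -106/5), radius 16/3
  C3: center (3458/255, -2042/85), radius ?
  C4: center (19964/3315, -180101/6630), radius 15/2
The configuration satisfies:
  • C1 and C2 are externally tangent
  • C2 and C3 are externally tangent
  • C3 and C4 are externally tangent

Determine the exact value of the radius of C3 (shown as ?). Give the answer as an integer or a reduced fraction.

2/3

1. [ext C2·C3]  r_C3² + (32/3)r_C3 − 68/9 = 0  ⇒  r_C3 = 2/3 (r>0 drops 1)
2. [ext C3·C4]  r_C3² + 15r_C3 − 94/9 = 0  ⇒  r_C3 = 2/3 (r>0 drops 1)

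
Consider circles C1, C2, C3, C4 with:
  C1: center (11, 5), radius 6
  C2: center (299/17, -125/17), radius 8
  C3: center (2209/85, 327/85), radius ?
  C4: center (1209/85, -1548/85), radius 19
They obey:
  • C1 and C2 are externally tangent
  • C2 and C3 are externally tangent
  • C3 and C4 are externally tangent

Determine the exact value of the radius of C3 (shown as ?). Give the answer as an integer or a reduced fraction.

6

1. [ext C2·C3]  r_C3² + 16r_C3 − 132 = 0  ⇒  r_C3 = 6 (r>0 drops 1)
2. [ext C3·C4]  r_C3² + 38r_C3 − 264 = 0  ⇒  r_C3 = 6 (r>0 drops 1)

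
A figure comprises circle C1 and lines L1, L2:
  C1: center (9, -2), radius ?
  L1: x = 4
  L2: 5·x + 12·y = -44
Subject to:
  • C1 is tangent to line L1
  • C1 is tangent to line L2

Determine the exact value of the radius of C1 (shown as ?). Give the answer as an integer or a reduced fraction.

1. [C1‖L1]  r_C1² − 25 = 0  ⇒  r_C1 = 5 (r>0 drops 1)
2. [C1‖L2]  r_C1² − 25 = 0  ⇒  r_C1 = 5 (r>0 drops 1)

5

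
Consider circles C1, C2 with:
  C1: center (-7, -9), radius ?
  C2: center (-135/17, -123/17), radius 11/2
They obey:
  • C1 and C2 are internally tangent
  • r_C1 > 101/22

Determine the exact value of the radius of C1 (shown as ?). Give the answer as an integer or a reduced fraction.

15/2

1. [int C1,C2]  r_C1² − 11r_C1 + 105/4 = 0  ⇒  r_C1 = 7/2 or 15/2
2. given r_C1 > 101/22: keep 15/2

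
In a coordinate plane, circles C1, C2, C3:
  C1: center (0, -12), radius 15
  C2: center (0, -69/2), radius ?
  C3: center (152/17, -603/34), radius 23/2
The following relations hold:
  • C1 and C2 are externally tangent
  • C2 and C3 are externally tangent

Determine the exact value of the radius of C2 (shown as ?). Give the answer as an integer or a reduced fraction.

15/2

1. [ext C1·C2]  r_C2² + 30r_C2 − 1125/4 = 0  ⇒  r_C2 = 15/2 (r>0 drops 1)
2. [ext C2·C3]  r_C2² + 23r_C2 − 915/4 = 0  ⇒  r_C2 = 15/2 (r>0 drops 1)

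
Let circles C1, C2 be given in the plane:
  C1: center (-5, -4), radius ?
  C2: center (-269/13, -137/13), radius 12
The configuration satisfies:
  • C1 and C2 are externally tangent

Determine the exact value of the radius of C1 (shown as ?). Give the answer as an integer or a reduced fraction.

5

1. [ext C1·C2]  r_C1² + 24r_C1 − 145 = 0  ⇒  r_C1 = 5 (r>0 drops 1)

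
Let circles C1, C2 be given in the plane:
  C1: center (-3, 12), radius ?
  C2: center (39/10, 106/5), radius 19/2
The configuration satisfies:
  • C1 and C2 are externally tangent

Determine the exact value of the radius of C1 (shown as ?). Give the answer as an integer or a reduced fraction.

2

1. [ext C1·C2]  r_C1² + 19r_C1 − 42 = 0  ⇒  r_C1 = 2 (r>0 drops 1)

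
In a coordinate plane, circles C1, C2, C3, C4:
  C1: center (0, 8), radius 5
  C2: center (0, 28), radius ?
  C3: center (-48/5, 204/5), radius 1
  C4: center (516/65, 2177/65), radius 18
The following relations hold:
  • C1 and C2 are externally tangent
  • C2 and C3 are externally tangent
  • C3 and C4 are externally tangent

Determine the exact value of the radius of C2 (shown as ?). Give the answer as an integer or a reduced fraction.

1. [ext C1·C2]  r_C2² + 10r_C2 − 375 = 0  ⇒  r_C2 = 15 (r>0 drops 1)
2. [ext C2·C3]  r_C2² + 2r_C2 − 255 = 0  ⇒  r_C2 = 15 (r>0 drops 1)

15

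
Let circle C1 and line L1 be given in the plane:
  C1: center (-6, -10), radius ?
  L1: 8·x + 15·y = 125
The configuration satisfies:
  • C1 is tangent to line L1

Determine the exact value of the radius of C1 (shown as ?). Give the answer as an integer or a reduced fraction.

1. [C1‖L1]  r_C1² − 361 = 0  ⇒  r_C1 = 19 (r>0 drops 1)

19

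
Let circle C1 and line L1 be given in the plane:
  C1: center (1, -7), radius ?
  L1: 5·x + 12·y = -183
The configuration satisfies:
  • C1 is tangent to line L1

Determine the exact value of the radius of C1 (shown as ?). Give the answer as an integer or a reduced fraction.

1. [C1‖L1]  r_C1² − 64 = 0  ⇒  r_C1 = 8 (r>0 drops 1)

8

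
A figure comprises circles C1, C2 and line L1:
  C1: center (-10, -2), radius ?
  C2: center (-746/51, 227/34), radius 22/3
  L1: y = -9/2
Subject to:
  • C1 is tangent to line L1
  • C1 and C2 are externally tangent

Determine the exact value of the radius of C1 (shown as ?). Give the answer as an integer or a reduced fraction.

1. [C1‖L1]  r_C1² − 25/4 = 0  ⇒  r_C1 = 5/2 (r>0 drops 1)
2. [ext C1·C2]  r_C1² + (44/3)r_C1 − 515/12 = 0  ⇒  r_C1 = 5/2 (r>0 drops 1)

5/2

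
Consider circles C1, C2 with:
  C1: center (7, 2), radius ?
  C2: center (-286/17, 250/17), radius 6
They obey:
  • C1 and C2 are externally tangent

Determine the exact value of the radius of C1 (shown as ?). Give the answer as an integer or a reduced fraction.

1. [ext C1·C2]  r_C1² + 12r_C1 − 693 = 0  ⇒  r_C1 = 21 (r>0 drops 1)

21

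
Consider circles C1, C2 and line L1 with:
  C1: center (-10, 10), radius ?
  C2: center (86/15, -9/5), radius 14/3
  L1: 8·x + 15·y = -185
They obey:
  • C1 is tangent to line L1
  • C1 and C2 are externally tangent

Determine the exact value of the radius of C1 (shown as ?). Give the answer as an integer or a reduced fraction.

15

1. [C1‖L1]  r_C1² − 225 = 0  ⇒  r_C1 = 15 (r>0 drops 1)
2. [ext C1·C2]  r_C1² + (28/3)r_C1 − 365 = 0  ⇒  r_C1 = 15 (r>0 drops 1)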